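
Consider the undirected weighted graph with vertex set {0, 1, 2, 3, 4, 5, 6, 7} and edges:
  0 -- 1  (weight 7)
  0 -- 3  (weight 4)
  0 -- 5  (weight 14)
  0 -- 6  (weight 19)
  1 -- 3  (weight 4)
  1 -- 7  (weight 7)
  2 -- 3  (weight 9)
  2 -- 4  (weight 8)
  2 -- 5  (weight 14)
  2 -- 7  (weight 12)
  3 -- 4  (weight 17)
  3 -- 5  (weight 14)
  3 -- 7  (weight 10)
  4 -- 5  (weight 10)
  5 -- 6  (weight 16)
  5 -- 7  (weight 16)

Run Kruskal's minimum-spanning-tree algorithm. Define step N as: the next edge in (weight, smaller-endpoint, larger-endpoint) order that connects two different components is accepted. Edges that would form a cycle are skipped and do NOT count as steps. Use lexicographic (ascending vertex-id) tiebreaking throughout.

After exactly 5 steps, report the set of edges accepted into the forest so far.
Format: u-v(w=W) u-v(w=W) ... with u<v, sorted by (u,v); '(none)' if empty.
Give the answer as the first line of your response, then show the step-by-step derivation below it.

0-3(w=4) 1-3(w=4) 1-7(w=7) 2-3(w=9) 2-4(w=8)

step 1: add edge 0-3 (w=4); MST = {0-3(w=4)}
step 2: add edge 1-3 (w=4); MST = {0-3(w=4) 1-3(w=4)}
step 3: add edge 1-7 (w=7); MST = {0-3(w=4) 1-3(w=4) 1-7(w=7)}
step 4: add edge 2-4 (w=8); MST = {0-3(w=4) 1-3(w=4) 1-7(w=7) 2-4(w=8)}
step 5: add edge 2-3 (w=9); MST = {0-3(w=4) 1-3(w=4) 1-7(w=7) 2-3(w=9) 2-4(w=8)}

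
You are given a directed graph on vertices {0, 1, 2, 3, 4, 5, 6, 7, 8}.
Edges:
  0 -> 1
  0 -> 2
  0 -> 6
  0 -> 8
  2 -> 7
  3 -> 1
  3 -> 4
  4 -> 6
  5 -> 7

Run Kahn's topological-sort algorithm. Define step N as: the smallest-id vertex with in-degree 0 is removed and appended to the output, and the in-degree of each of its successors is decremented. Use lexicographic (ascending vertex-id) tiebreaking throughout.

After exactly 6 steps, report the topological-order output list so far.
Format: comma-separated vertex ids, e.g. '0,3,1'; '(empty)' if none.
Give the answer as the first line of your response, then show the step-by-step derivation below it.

0,2,3,1,4,5

step 1: output 0; order=[0]; indeg=(0,1,0,0,1,0,1,2,0)
step 2: output 2; order=[0,2]; indeg=(0,1,0,0,1,0,1,1,0)
step 3: output 3; order=[0,2,3]; indeg=(0,0,0,0,0,0,1,1,0)
step 4: output 1; order=[0,2,3,1]; indeg=(0,0,0,0,0,0,1,1,0)
step 5: output 4; order=[0,2,3,1,4]; indeg=(0,0,0,0,0,0,0,1,0)
step 6: output 5; order=[0,2,3,1,4,5]; indeg=(0,0,0,0,0,0,0,0,0)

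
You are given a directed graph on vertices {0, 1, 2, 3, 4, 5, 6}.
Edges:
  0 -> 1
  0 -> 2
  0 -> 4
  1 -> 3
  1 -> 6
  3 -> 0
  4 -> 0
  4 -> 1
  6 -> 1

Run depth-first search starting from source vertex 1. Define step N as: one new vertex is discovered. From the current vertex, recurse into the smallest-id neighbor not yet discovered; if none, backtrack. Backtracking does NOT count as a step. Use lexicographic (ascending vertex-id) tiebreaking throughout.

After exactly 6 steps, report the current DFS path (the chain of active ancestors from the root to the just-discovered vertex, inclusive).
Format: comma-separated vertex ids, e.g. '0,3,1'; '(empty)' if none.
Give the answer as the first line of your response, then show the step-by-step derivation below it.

1,6

step 1: discover 1; path=1; order=1
step 2: discover 3; path=1>3; order=1,3
step 3: discover 0; path=1>3>0; order=1,3,0
step 4: discover 2; path=1>3>0>2; order=1,3,0,2
step 5: discover 4; path=1>3>0>4; order=1,3,0,2,4
step 6: discover 6; path=1>6; order=1,3,0,2,4,6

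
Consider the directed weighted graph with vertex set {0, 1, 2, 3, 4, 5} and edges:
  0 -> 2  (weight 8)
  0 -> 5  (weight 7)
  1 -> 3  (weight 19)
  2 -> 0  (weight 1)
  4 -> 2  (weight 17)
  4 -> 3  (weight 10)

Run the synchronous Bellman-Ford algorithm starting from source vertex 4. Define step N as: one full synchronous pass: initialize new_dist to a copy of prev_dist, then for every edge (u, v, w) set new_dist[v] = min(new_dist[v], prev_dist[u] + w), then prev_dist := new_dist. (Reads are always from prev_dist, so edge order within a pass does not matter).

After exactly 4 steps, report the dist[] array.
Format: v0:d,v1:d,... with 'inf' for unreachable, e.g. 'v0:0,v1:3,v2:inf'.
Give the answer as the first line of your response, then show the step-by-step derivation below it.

v0:18,v1:inf,v2:17,v3:10,v4:0,v5:25

step 1: dist = v0:inf,v1:inf,v2:17,v3:10,v4:0,v5:inf
step 2: dist = v0:18,v1:inf,v2:17,v3:10,v4:0,v5:inf
step 3: dist = v0:18,v1:inf,v2:17,v3:10,v4:0,v5:25
step 4: dist = v0:18,v1:inf,v2:17,v3:10,v4:0,v5:25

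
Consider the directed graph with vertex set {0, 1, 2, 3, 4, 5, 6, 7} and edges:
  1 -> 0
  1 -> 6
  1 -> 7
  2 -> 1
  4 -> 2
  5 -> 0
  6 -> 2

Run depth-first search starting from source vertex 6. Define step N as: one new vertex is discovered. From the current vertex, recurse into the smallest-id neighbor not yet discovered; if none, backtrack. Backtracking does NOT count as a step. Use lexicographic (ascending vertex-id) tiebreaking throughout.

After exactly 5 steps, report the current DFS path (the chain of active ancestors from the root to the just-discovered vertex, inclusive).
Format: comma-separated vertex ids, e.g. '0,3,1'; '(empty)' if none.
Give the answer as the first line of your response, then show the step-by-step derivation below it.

6,2,1,7

step 1: discover 6; path=6; order=6
step 2: discover 2; path=6>2; order=6,2
step 3: discover 1; path=6>2>1; order=6,2,1
step 4: discover 0; path=6>2>1>0; order=6,2,1,0
step 5: discover 7; path=6>2>1>7; order=6,2,1,0,7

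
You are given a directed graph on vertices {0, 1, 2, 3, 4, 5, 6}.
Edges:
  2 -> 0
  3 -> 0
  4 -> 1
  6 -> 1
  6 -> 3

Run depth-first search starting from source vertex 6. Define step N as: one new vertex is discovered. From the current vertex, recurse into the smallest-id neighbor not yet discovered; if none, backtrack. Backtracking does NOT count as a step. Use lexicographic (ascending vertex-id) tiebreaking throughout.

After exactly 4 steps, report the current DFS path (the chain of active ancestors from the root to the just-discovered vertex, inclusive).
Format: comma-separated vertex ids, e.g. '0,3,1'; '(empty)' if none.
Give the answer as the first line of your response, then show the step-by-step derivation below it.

6,3,0

step 1: discover 6; path=6; order=6
step 2: discover 1; path=6>1; order=6,1
step 3: discover 3; path=6>3; order=6,1,3
step 4: discover 0; path=6>3>0; order=6,1,3,0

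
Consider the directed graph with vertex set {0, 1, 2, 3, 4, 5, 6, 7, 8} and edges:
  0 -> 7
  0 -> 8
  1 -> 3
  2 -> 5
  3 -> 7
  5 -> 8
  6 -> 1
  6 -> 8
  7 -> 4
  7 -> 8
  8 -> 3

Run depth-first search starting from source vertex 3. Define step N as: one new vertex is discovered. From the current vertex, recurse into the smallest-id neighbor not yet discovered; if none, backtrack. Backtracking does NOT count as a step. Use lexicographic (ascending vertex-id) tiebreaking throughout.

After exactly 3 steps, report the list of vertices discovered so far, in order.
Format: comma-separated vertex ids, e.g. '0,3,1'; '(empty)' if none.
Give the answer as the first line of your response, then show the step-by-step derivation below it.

3,7,4

step 1: discover 3; path=3; order=3
step 2: discover 7; path=3>7; order=3,7
step 3: discover 4; path=3>7>4; order=3,7,4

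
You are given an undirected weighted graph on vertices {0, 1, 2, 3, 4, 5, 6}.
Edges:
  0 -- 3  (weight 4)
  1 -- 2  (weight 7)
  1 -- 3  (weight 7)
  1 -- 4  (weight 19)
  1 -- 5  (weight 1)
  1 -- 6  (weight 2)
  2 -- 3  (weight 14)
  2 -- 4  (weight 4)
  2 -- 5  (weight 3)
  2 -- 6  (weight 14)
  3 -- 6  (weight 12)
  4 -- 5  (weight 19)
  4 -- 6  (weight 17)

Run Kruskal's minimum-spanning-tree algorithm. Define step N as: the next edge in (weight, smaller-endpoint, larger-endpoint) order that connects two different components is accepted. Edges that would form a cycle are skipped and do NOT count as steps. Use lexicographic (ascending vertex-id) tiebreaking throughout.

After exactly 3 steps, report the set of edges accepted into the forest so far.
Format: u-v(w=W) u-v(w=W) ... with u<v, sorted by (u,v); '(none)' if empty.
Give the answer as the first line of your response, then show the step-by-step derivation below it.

1-5(w=1) 1-6(w=2) 2-5(w=3)

step 1: add edge 1-5 (w=1); MST = {1-5(w=1)}
step 2: add edge 1-6 (w=2); MST = {1-5(w=1) 1-6(w=2)}
step 3: add edge 2-5 (w=3); MST = {1-5(w=1) 1-6(w=2) 2-5(w=3)}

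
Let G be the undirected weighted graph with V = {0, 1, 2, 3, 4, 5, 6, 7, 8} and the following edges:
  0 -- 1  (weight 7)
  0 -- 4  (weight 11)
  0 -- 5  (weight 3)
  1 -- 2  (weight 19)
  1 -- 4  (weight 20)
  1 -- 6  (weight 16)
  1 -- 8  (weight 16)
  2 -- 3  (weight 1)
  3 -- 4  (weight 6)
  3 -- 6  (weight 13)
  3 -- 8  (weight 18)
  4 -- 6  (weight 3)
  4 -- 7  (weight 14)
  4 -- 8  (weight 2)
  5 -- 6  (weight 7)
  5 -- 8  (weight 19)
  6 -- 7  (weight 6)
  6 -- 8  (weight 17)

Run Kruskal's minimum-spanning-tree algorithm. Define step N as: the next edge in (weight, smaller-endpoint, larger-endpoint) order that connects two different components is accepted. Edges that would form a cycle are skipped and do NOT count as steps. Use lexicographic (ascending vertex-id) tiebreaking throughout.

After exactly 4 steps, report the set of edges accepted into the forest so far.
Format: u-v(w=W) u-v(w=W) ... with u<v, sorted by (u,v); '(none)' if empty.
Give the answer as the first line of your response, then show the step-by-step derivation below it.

0-5(w=3) 2-3(w=1) 4-6(w=3) 4-8(w=2)

step 1: add edge 2-3 (w=1); MST = {2-3(w=1)}
step 2: add edge 4-8 (w=2); MST = {2-3(w=1) 4-8(w=2)}
step 3: add edge 0-5 (w=3); MST = {0-5(w=3) 2-3(w=1) 4-8(w=2)}
step 4: add edge 4-6 (w=3); MST = {0-5(w=3) 2-3(w=1) 4-6(w=3) 4-8(w=2)}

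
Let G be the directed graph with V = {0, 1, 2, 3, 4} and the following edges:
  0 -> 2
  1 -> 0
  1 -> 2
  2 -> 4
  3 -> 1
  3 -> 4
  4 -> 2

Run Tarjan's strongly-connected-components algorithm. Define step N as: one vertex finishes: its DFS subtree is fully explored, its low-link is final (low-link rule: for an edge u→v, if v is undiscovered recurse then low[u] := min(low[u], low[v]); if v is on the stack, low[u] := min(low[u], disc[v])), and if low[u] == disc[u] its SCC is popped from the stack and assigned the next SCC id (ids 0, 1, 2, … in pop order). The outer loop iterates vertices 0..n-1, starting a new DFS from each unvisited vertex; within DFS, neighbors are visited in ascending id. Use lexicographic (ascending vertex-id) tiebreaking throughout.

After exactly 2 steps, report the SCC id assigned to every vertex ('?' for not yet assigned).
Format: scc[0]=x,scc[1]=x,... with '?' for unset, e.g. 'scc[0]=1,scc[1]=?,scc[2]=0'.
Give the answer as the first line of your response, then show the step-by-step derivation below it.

scc[0]=?,scc[1]=?,scc[2]=0,scc[3]=?,scc[4]=0

step 1: low=(low[0]=0,low[1]=?,low[2]=1,low[3]=?,low[4]=1); scc=(scc[0]=?,scc[1]=?,scc[2]=?,scc[3]=?,scc[4]=?)
step 2: low=(low[0]=0,low[1]=?,low[2]=1,low[3]=?,low[4]=1); scc=(scc[0]=?,scc[1]=?,scc[2]=0,scc[3]=?,scc[4]=0)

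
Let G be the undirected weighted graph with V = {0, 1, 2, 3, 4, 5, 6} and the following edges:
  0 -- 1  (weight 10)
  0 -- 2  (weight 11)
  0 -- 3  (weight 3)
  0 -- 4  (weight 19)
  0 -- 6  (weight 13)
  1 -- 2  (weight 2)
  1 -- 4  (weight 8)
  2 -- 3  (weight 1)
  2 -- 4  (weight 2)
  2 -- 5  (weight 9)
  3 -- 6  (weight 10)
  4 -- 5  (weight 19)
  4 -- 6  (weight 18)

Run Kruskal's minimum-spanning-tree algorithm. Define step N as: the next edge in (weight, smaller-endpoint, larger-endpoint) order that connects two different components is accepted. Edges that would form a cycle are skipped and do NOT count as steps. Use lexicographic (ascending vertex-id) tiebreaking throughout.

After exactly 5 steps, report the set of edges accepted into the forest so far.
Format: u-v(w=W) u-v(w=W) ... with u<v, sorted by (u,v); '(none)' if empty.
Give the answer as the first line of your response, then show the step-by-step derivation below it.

0-3(w=3) 1-2(w=2) 2-3(w=1) 2-4(w=2) 2-5(w=9)

step 1: add edge 2-3 (w=1); MST = {2-3(w=1)}
step 2: add edge 1-2 (w=2); MST = {1-2(w=2) 2-3(w=1)}
step 3: add edge 2-4 (w=2); MST = {1-2(w=2) 2-3(w=1) 2-4(w=2)}
step 4: add edge 0-3 (w=3); MST = {0-3(w=3) 1-2(w=2) 2-3(w=1) 2-4(w=2)}
step 5: add edge 2-5 (w=9); MST = {0-3(w=3) 1-2(w=2) 2-3(w=1) 2-4(w=2) 2-5(w=9)}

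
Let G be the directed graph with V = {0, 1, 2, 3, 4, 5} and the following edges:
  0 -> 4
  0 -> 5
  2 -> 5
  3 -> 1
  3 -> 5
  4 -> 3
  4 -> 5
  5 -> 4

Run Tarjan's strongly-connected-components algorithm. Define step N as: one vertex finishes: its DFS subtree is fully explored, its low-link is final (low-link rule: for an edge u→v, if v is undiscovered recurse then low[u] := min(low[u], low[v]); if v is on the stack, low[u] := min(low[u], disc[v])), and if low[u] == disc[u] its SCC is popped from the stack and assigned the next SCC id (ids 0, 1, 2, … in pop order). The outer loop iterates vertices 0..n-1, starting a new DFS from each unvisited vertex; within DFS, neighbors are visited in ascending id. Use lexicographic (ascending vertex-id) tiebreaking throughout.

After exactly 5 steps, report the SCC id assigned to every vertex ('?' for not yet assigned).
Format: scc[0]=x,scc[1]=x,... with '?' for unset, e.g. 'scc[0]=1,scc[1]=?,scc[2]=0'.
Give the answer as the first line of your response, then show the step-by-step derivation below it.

scc[0]=2,scc[1]=0,scc[2]=?,scc[3]=1,scc[4]=1,scc[5]=1

step 1: low=(low[0]=0,low[1]=3,low[2]=?,low[3]=2,low[4]=1,low[5]=?); scc=(scc[0]=?,scc[1]=0,scc[2]=?,scc[3]=?,scc[4]=?,scc[5]=?)
step 2: low=(low[0]=0,low[1]=3,low[2]=?,low[3]=2,low[4]=1,low[5]=1); scc=(scc[0]=?,scc[1]=0,scc[2]=?,scc[3]=?,scc[4]=?,scc[5]=?)
step 3: low=(low[0]=0,low[1]=3,low[2]=?,low[3]=1,low[4]=1,low[5]=1); scc=(scc[0]=?,scc[1]=0,scc[2]=?,scc[3]=?,scc[4]=?,scc[5]=?)
step 4: low=(low[0]=0,low[1]=3,low[2]=?,low[3]=1,low[4]=1,low[5]=1); scc=(scc[0]=?,scc[1]=0,scc[2]=?,scc[3]=1,scc[4]=1,scc[5]=1)
step 5: low=(low[0]=0,low[1]=3,low[2]=?,low[3]=1,low[4]=1,low[5]=1); scc=(scc[0]=2,scc[1]=0,scc[2]=?,scc[3]=1,scc[4]=1,scc[5]=1)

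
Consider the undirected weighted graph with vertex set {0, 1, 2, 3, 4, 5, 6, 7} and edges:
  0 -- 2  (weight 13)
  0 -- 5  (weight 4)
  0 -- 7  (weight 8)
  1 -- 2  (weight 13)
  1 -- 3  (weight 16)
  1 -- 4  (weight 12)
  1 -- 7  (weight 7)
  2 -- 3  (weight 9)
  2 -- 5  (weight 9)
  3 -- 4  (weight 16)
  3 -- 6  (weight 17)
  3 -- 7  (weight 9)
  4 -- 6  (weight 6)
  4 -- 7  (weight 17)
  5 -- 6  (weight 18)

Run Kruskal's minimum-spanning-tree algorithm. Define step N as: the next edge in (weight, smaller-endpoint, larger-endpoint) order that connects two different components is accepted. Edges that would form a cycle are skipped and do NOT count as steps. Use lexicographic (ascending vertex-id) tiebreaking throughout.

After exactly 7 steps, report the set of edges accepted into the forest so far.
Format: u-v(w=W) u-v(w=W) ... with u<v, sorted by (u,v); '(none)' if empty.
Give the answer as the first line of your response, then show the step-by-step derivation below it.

0-5(w=4) 0-7(w=8) 1-4(w=12) 1-7(w=7) 2-3(w=9) 2-5(w=9) 4-6(w=6)

step 1: add edge 0-5 (w=4); MST = {0-5(w=4)}
step 2: add edge 4-6 (w=6); MST = {0-5(w=4) 4-6(w=6)}
step 3: add edge 1-7 (w=7); MST = {0-5(w=4) 1-7(w=7) 4-6(w=6)}
step 4: add edge 0-7 (w=8); MST = {0-5(w=4) 0-7(w=8) 1-7(w=7) 4-6(w=6)}
step 5: add edge 2-3 (w=9); MST = {0-5(w=4) 0-7(w=8) 1-7(w=7) 2-3(w=9) 4-6(w=6)}
step 6: add edge 2-5 (w=9); MST = {0-5(w=4) 0-7(w=8) 1-7(w=7) 2-3(w=9) 2-5(w=9) 4-6(w=6)}
step 7: add edge 1-4 (w=12); MST = {0-5(w=4) 0-7(w=8) 1-4(w=12) 1-7(w=7) 2-3(w=9) 2-5(w=9) 4-6(w=6)}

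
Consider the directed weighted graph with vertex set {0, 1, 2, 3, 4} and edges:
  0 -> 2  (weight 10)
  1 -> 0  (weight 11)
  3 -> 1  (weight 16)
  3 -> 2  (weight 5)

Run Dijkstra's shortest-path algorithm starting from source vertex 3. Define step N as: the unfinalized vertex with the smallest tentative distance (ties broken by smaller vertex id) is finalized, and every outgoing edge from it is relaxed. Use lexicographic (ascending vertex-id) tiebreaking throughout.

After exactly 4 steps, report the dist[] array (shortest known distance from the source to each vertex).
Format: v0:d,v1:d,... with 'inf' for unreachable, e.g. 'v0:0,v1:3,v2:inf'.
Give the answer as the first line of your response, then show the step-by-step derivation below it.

v0:27,v1:16,v2:5,v3:0,v4:inf

step 1: dist = v0:inf,v1:16,v2:5,v3:0,v4:inf
step 2: dist = v0:inf,v1:16,v2:5,v3:0,v4:inf
step 3: dist = v0:27,v1:16,v2:5,v3:0,v4:inf
step 4: dist = v0:27,v1:16,v2:5,v3:0,v4:inf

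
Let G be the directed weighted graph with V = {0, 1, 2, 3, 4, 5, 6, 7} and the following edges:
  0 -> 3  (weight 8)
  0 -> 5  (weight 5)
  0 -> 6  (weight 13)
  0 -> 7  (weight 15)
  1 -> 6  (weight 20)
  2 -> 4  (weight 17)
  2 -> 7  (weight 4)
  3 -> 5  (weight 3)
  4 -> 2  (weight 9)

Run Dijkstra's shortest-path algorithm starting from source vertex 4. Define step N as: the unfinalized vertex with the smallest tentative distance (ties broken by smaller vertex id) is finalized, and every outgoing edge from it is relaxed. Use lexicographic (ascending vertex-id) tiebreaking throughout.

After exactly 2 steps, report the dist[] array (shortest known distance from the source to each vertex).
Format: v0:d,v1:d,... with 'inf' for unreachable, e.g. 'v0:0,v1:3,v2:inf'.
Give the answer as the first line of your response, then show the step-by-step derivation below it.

v0:inf,v1:inf,v2:9,v3:inf,v4:0,v5:inf,v6:inf,v7:13

step 1: dist = v0:inf,v1:inf,v2:9,v3:inf,v4:0,v5:inf,v6:inf,v7:inf
step 2: dist = v0:inf,v1:inf,v2:9,v3:inf,v4:0,v5:inf,v6:inf,v7:13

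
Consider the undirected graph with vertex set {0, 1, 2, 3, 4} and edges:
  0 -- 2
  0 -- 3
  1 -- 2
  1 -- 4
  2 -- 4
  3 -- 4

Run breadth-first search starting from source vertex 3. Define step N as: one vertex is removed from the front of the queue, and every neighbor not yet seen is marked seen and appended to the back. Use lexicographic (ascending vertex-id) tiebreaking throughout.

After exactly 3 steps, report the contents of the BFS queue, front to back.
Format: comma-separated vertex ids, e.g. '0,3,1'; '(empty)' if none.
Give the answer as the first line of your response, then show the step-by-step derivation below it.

2,1

step 1: dequeue 3; queue=[0,4]; order=3
step 2: dequeue 0; queue=[4,2]; order=3,0
step 3: dequeue 4; queue=[2,1]; order=3,0,4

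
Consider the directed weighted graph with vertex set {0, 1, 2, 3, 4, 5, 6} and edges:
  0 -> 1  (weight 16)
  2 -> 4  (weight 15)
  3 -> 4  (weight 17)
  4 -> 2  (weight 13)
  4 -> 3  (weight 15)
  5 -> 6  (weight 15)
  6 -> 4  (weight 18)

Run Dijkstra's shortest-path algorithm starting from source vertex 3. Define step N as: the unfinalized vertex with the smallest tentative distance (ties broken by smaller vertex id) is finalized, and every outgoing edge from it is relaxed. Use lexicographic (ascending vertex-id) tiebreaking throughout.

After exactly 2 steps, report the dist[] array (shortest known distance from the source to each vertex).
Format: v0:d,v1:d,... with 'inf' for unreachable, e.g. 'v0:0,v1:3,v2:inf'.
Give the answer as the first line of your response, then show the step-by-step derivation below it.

v0:inf,v1:inf,v2:30,v3:0,v4:17,v5:inf,v6:inf

step 1: dist = v0:inf,v1:inf,v2:inf,v3:0,v4:17,v5:inf,v6:inf
step 2: dist = v0:inf,v1:inf,v2:30,v3:0,v4:17,v5:inf,v6:inf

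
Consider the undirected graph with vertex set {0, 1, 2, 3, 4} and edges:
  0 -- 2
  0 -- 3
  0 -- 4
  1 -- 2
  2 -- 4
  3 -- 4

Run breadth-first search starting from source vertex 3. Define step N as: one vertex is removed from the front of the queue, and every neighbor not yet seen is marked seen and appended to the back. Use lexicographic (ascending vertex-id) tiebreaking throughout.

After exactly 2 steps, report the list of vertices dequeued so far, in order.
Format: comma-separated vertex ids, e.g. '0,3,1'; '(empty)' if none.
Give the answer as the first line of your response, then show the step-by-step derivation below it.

3,0

step 1: dequeue 3; queue=[0,4]; order=3
step 2: dequeue 0; queue=[4,2]; order=3,0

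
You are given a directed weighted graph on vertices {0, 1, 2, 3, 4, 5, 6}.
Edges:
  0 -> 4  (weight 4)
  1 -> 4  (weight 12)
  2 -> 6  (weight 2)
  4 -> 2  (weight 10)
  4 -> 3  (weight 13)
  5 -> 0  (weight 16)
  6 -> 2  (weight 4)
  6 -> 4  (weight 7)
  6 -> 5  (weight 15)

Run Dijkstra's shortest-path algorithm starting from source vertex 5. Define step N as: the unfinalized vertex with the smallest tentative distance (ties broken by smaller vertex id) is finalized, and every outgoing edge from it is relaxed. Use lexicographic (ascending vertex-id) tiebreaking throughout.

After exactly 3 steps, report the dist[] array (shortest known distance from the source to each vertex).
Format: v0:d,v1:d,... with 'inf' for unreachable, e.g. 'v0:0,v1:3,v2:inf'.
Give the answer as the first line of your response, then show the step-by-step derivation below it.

v0:16,v1:inf,v2:30,v3:33,v4:20,v5:0,v6:inf

step 1: dist = v0:16,v1:inf,v2:inf,v3:inf,v4:inf,v5:0,v6:inf
step 2: dist = v0:16,v1:inf,v2:inf,v3:inf,v4:20,v5:0,v6:inf
step 3: dist = v0:16,v1:inf,v2:30,v3:33,v4:20,v5:0,v6:inf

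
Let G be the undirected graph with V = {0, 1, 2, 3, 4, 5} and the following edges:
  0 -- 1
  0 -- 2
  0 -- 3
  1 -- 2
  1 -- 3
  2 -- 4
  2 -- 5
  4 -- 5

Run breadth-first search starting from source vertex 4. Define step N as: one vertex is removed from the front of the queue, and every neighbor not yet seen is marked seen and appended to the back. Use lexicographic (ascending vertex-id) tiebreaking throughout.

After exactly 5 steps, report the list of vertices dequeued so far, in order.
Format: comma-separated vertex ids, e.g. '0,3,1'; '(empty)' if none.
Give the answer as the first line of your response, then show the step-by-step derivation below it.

4,2,5,0,1

step 1: dequeue 4; queue=[2,5]; order=4
step 2: dequeue 2; queue=[5,0,1]; order=4,2
step 3: dequeue 5; queue=[0,1]; order=4,2,5
step 4: dequeue 0; queue=[1,3]; order=4,2,5,0
step 5: dequeue 1; queue=[3]; order=4,2,5,0,1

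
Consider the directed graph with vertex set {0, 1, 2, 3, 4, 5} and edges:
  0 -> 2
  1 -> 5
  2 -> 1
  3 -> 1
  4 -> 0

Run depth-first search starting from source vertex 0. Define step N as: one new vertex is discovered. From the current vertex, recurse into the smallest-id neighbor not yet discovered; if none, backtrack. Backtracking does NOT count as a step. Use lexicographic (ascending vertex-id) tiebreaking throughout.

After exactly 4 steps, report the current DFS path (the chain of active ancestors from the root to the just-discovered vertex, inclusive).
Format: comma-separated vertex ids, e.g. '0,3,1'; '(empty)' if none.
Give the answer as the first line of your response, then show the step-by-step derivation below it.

0,2,1,5

step 1: discover 0; path=0; order=0
step 2: discover 2; path=0>2; order=0,2
step 3: discover 1; path=0>2>1; order=0,2,1
step 4: discover 5; path=0>2>1>5; order=0,2,1,5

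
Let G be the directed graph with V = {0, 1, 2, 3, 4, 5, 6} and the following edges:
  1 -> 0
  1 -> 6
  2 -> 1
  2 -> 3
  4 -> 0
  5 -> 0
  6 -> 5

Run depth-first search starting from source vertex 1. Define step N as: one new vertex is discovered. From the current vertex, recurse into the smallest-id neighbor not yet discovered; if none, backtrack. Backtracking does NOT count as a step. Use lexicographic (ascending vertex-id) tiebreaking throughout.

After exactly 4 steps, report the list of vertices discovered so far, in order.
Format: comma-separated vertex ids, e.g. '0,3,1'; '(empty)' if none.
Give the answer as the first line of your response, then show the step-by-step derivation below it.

1,0,6,5

step 1: discover 1; path=1; order=1
step 2: discover 0; path=1>0; order=1,0
step 3: discover 6; path=1>6; order=1,0,6
step 4: discover 5; path=1>6>5; order=1,0,6,5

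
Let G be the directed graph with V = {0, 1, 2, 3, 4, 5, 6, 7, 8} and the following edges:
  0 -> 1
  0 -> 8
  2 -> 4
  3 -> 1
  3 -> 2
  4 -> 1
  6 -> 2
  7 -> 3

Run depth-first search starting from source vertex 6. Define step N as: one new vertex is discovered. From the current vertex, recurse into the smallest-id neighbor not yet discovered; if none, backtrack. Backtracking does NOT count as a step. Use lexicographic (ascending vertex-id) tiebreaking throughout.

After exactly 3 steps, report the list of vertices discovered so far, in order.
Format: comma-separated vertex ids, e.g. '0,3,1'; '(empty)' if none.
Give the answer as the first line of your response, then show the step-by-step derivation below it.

6,2,4

step 1: discover 6; path=6; order=6
step 2: discover 2; path=6>2; order=6,2
step 3: discover 4; path=6>2>4; order=6,2,4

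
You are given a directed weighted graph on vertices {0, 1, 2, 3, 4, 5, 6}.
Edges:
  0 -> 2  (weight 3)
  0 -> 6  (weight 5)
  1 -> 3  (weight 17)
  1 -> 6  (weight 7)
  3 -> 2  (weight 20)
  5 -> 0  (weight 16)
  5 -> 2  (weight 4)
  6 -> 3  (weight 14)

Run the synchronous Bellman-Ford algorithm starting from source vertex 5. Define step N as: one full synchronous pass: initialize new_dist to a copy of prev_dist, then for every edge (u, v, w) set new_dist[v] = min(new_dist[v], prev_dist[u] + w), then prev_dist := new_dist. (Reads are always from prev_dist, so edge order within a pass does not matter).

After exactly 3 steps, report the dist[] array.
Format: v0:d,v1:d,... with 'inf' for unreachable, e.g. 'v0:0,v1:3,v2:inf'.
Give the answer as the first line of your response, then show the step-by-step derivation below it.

v0:16,v1:inf,v2:4,v3:35,v4:inf,v5:0,v6:21

step 1: dist = v0:16,v1:inf,v2:4,v3:inf,v4:inf,v5:0,v6:inf
step 2: dist = v0:16,v1:inf,v2:4,v3:inf,v4:inf,v5:0,v6:21
step 3: dist = v0:16,v1:inf,v2:4,v3:35,v4:inf,v5:0,v6:21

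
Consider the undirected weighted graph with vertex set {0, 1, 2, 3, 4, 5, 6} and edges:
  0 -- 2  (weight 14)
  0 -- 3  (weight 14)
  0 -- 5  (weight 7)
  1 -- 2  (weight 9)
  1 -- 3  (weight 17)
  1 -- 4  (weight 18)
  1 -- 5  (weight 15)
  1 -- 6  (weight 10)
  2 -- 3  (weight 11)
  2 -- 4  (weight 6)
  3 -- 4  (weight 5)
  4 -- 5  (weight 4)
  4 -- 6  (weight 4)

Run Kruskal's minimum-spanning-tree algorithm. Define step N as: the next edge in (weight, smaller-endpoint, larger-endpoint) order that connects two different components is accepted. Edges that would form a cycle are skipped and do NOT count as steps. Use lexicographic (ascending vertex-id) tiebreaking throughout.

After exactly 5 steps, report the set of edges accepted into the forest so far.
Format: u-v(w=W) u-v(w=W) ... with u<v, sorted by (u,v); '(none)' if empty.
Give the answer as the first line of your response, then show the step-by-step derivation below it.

0-5(w=7) 2-4(w=6) 3-4(w=5) 4-5(w=4) 4-6(w=4)

step 1: add edge 4-5 (w=4); MST = {4-5(w=4)}
step 2: add edge 4-6 (w=4); MST = {4-5(w=4) 4-6(w=4)}
step 3: add edge 3-4 (w=5); MST = {3-4(w=5) 4-5(w=4) 4-6(w=4)}
step 4: add edge 2-4 (w=6); MST = {2-4(w=6) 3-4(w=5) 4-5(w=4) 4-6(w=4)}
step 5: add edge 0-5 (w=7); MST = {0-5(w=7) 2-4(w=6) 3-4(w=5) 4-5(w=4) 4-6(w=4)}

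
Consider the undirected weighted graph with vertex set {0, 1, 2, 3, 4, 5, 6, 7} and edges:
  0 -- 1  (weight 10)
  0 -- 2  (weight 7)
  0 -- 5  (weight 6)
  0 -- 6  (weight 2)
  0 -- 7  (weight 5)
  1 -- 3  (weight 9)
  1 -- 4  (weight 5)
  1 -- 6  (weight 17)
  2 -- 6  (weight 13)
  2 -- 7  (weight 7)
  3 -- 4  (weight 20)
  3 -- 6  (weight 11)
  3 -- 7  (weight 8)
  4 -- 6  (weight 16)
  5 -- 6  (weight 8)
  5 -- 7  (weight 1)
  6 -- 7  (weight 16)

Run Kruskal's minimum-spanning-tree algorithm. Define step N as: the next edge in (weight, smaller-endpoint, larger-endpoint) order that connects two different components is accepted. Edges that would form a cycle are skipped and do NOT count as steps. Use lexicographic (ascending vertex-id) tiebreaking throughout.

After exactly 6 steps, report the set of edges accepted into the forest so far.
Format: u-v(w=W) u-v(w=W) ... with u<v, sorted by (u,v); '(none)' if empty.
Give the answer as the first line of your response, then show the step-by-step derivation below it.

0-2(w=7) 0-6(w=2) 0-7(w=5) 1-4(w=5) 3-7(w=8) 5-7(w=1)

step 1: add edge 5-7 (w=1); MST = {5-7(w=1)}
step 2: add edge 0-6 (w=2); MST = {0-6(w=2) 5-7(w=1)}
step 3: add edge 0-7 (w=5); MST = {0-6(w=2) 0-7(w=5) 5-7(w=1)}
step 4: add edge 1-4 (w=5); MST = {0-6(w=2) 0-7(w=5) 1-4(w=5) 5-7(w=1)}
step 5: add edge 0-2 (w=7); MST = {0-2(w=7) 0-6(w=2) 0-7(w=5) 1-4(w=5) 5-7(w=1)}
step 6: add edge 3-7 (w=8); MST = {0-2(w=7) 0-6(w=2) 0-7(w=5) 1-4(w=5) 3-7(w=8) 5-7(w=1)}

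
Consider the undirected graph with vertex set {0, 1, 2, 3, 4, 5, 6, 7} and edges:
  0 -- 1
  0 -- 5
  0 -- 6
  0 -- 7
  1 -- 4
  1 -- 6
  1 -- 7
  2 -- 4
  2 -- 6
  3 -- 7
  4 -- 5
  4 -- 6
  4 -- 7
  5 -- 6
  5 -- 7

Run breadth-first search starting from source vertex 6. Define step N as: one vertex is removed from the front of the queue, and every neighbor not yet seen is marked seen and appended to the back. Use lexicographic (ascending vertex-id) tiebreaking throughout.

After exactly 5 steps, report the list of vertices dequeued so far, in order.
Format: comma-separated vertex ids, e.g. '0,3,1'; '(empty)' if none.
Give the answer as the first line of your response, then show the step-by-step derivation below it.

6,0,1,2,4

step 1: dequeue 6; queue=[0,1,2,4,5]; order=6
step 2: dequeue 0; queue=[1,2,4,5,7]; order=6,0
step 3: dequeue 1; queue=[2,4,5,7]; order=6,0,1
step 4: dequeue 2; queue=[4,5,7]; order=6,0,1,2
step 5: dequeue 4; queue=[5,7]; order=6,0,1,2,4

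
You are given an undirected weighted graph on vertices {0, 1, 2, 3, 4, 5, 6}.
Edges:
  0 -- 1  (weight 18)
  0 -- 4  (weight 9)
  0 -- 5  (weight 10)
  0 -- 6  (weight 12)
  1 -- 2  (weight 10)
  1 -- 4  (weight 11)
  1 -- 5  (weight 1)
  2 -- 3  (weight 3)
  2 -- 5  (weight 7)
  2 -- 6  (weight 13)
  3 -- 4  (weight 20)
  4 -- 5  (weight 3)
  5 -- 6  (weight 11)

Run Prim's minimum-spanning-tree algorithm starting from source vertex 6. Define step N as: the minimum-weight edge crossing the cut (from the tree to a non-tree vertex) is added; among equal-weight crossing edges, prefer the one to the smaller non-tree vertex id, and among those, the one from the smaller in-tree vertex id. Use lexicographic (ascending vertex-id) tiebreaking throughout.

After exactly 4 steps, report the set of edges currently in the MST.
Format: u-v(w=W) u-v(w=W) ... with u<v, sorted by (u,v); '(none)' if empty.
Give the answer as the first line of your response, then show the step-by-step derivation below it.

1-5(w=1) 2-5(w=7) 4-5(w=3) 5-6(w=11)

step 1: add edge 5-6 (w=11); MST = {5-6(w=11)}
step 2: add edge 1-5 (w=1); MST = {1-5(w=1) 5-6(w=11)}
step 3: add edge 4-5 (w=3); MST = {1-5(w=1) 4-5(w=3) 5-6(w=11)}
step 4: add edge 2-5 (w=7); MST = {1-5(w=1) 2-5(w=7) 4-5(w=3) 5-6(w=11)}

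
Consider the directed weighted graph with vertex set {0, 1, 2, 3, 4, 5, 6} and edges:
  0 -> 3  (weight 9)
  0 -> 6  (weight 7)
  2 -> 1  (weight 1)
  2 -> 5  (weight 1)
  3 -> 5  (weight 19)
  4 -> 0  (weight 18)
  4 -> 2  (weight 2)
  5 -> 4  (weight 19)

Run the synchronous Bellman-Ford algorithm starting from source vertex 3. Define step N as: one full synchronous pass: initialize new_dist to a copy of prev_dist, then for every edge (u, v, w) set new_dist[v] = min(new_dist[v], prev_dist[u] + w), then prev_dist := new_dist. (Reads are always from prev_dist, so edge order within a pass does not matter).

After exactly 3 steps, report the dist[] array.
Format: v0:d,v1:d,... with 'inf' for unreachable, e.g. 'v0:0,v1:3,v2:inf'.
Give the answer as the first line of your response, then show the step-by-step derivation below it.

v0:56,v1:inf,v2:40,v3:0,v4:38,v5:19,v6:inf

step 1: dist = v0:inf,v1:inf,v2:inf,v3:0,v4:inf,v5:19,v6:inf
step 2: dist = v0:inf,v1:inf,v2:inf,v3:0,v4:38,v5:19,v6:inf
step 3: dist = v0:56,v1:inf,v2:40,v3:0,v4:38,v5:19,v6:inf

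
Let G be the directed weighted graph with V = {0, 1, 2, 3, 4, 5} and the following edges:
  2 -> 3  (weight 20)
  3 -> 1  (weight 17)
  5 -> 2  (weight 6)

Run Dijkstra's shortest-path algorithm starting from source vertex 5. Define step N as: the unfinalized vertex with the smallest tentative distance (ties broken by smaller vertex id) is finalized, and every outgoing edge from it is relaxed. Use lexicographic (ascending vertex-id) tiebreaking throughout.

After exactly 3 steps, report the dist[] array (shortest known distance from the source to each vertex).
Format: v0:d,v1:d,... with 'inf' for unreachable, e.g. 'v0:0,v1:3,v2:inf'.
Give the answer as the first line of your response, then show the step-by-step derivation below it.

v0:inf,v1:43,v2:6,v3:26,v4:inf,v5:0

step 1: dist = v0:inf,v1:inf,v2:6,v3:inf,v4:inf,v5:0
step 2: dist = v0:inf,v1:inf,v2:6,v3:26,v4:inf,v5:0
step 3: dist = v0:inf,v1:43,v2:6,v3:26,v4:inf,v5:0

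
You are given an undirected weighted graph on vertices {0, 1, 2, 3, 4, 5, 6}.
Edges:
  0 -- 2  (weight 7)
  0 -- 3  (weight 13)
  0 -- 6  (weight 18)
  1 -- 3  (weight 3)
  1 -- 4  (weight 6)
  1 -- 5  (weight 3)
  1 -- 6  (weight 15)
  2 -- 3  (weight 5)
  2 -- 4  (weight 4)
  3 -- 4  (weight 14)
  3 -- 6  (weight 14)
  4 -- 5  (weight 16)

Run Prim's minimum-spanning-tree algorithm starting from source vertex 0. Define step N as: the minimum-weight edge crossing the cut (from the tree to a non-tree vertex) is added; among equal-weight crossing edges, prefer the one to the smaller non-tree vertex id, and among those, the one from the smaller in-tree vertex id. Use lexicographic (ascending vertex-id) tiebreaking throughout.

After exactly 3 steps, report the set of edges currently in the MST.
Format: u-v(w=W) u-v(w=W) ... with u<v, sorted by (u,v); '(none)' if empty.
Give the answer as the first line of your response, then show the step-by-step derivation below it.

0-2(w=7) 2-3(w=5) 2-4(w=4)

step 1: add edge 0-2 (w=7); MST = {0-2(w=7)}
step 2: add edge 2-4 (w=4); MST = {0-2(w=7) 2-4(w=4)}
step 3: add edge 2-3 (w=5); MST = {0-2(w=7) 2-3(w=5) 2-4(w=4)}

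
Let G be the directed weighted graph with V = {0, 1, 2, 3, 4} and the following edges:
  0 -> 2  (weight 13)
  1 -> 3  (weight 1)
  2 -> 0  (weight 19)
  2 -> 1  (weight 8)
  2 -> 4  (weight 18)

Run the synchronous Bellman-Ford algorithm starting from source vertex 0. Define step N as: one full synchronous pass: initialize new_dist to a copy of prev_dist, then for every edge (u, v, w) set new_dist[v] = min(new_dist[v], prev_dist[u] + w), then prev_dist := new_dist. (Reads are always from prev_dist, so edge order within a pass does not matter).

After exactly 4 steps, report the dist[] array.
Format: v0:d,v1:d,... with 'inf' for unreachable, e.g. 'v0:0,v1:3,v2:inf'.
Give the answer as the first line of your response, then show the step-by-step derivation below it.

v0:0,v1:21,v2:13,v3:22,v4:31

step 1: dist = v0:0,v1:inf,v2:13,v3:inf,v4:inf
step 2: dist = v0:0,v1:21,v2:13,v3:inf,v4:31
step 3: dist = v0:0,v1:21,v2:13,v3:22,v4:31
step 4: dist = v0:0,v1:21,v2:13,v3:22,v4:31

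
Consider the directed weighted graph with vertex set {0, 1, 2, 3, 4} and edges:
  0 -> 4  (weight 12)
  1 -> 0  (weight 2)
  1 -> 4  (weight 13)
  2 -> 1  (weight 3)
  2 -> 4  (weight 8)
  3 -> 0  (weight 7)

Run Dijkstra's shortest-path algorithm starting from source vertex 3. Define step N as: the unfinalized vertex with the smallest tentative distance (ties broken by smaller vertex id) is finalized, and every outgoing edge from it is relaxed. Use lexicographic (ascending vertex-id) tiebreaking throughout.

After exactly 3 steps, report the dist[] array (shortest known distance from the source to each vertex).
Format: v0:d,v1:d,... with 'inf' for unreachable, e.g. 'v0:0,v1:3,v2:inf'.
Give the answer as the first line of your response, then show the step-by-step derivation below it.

v0:7,v1:inf,v2:inf,v3:0,v4:19

step 1: dist = v0:7,v1:inf,v2:inf,v3:0,v4:inf
step 2: dist = v0:7,v1:inf,v2:inf,v3:0,v4:19
step 3: dist = v0:7,v1:inf,v2:inf,v3:0,v4:19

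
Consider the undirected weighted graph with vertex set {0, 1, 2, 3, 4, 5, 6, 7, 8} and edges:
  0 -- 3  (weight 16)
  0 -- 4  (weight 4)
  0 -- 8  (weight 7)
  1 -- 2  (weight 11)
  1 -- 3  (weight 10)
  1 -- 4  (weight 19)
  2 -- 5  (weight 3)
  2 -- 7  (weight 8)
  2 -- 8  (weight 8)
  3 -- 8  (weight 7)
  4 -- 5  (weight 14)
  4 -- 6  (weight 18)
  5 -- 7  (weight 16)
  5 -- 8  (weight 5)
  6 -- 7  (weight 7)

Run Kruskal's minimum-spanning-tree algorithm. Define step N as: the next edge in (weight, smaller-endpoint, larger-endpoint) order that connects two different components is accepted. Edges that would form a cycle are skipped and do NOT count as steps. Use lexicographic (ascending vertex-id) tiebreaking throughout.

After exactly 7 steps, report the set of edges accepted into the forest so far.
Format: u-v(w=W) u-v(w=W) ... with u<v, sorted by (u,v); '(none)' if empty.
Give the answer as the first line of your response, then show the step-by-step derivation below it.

0-4(w=4) 0-8(w=7) 2-5(w=3) 2-7(w=8) 3-8(w=7) 5-8(w=5) 6-7(w=7)

step 1: add edge 2-5 (w=3); MST = {2-5(w=3)}
step 2: add edge 0-4 (w=4); MST = {0-4(w=4) 2-5(w=3)}
step 3: add edge 5-8 (w=5); MST = {0-4(w=4) 2-5(w=3) 5-8(w=5)}
step 4: add edge 0-8 (w=7); MST = {0-4(w=4) 0-8(w=7) 2-5(w=3) 5-8(w=5)}
step 5: add edge 3-8 (w=7); MST = {0-4(w=4) 0-8(w=7) 2-5(w=3) 3-8(w=7) 5-8(w=5)}
step 6: add edge 6-7 (w=7); MST = {0-4(w=4) 0-8(w=7) 2-5(w=3) 3-8(w=7) 5-8(w=5) 6-7(w=7)}
step 7: add edge 2-7 (w=8); MST = {0-4(w=4) 0-8(w=7) 2-5(w=3) 2-7(w=8) 3-8(w=7) 5-8(w=5) 6-7(w=7)}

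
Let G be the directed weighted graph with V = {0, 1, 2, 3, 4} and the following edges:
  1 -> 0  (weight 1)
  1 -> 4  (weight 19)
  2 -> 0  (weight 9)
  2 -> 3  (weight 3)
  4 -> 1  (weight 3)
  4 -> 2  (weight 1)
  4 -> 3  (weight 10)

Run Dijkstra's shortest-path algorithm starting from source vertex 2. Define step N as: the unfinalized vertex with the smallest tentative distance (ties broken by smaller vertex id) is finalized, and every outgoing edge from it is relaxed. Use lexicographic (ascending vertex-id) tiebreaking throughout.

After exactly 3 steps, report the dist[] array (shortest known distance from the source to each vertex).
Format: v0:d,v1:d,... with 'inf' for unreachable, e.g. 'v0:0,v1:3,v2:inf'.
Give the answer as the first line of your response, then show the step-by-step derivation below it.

v0:9,v1:inf,v2:0,v3:3,v4:inf

step 1: dist = v0:9,v1:inf,v2:0,v3:3,v4:inf
step 2: dist = v0:9,v1:inf,v2:0,v3:3,v4:inf
step 3: dist = v0:9,v1:inf,v2:0,v3:3,v4:inf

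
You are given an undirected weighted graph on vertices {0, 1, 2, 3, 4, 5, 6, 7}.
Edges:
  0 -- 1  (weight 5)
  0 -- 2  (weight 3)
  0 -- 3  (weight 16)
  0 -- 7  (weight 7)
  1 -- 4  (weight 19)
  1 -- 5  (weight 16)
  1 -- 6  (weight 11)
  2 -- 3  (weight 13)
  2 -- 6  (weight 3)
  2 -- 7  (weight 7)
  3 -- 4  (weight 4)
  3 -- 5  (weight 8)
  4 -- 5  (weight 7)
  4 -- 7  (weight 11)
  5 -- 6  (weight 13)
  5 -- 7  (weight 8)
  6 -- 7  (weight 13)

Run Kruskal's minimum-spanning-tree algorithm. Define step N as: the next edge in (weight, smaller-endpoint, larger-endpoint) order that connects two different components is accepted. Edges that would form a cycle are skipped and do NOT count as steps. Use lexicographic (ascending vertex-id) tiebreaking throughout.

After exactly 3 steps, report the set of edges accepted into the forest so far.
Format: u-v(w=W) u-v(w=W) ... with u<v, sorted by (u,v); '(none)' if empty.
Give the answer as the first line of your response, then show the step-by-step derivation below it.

0-2(w=3) 2-6(w=3) 3-4(w=4)

step 1: add edge 0-2 (w=3); MST = {0-2(w=3)}
step 2: add edge 2-6 (w=3); MST = {0-2(w=3) 2-6(w=3)}
step 3: add edge 3-4 (w=4); MST = {0-2(w=3) 2-6(w=3) 3-4(w=4)}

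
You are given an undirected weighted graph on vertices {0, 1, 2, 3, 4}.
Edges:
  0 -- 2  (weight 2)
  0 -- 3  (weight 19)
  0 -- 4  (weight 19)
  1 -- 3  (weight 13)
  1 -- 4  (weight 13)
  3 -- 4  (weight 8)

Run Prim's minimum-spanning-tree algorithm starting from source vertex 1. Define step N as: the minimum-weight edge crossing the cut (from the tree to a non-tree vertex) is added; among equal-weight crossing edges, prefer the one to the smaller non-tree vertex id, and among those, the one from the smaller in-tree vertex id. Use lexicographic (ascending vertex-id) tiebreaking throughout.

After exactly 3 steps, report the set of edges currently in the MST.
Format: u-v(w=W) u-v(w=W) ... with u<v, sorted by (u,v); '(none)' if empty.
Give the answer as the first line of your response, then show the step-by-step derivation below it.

0-3(w=19) 1-3(w=13) 3-4(w=8)

step 1: add edge 1-3 (w=13); MST = {1-3(w=13)}
step 2: add edge 3-4 (w=8); MST = {1-3(w=13) 3-4(w=8)}
step 3: add edge 0-3 (w=19); MST = {0-3(w=19) 1-3(w=13) 3-4(w=8)}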